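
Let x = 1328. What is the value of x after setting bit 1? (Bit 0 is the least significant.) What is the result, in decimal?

1330

x = 10100110000
bit 1 is currently 0; set it via x | (1 << 1) = x | 2
→ 10100110010 = 1330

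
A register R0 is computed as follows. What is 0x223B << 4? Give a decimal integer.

140208

0x223B = 000010001000111011
shift left by 4 → 100010001110110000 = 140208
(equivalently, 8763 × 2^4 = 8763 × 16)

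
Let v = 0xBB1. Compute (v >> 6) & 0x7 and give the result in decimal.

6

v = 101110110001
Shift right by 6: 101110
Mask low 3 bits: 110 = 6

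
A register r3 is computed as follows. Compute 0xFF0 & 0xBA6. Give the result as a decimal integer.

0xFF0 = 111111110000
0xBA6 = 101110100110
AND → 101110100000 = 2976

2976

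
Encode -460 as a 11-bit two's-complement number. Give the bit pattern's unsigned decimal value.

1588

460 in 11 bits: 00111001100
Invert: 11000110011
Add 1:  11000110100 = 1588
(Check: 2^11 - 460 = 2048 - 460 = 1588.)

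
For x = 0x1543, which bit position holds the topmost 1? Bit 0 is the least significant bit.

12

0x1543 = 1010101000011
The topmost 1 is at position 12 (since 2^12 = 4096 ≤ 5443 < 8192).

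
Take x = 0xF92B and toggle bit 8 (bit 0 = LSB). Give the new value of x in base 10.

x = 1111100100101011
bit 8 is currently 1; toggle it via x ^ (1 << 8) = x ^ 256
→ 1111100000101011 = 63531

63531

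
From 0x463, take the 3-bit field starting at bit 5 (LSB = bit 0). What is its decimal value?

v = 10001100011
Shift right by 5: 100011
Mask low 3 bits: 011 = 3

3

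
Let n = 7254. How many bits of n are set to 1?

7254 = 1110001010110
Count the 1s: 1 + 1 + 1 + 1 + 1 + 1 + 1 = 7

7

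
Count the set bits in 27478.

9

27478 = 110101101010110
Count the 1s: 1 + 1 + 1 + 1 + 1 + 1 + 1 + 1 + 1 = 9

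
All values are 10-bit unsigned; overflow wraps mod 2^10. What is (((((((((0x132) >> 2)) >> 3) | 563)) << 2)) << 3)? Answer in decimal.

864

0x132 = 0100110010
→ >> 2 → 0001001100 = 76
→ >> 3 → 0000001001 = 9
563 = 1000110011
→ | → 1000111011 = 571
→ << 2 (mod 2^10) → 0011101100 = 236
→ << 3 (mod 2^10) → 1101100000 = 864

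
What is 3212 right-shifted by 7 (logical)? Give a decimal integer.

3212 = 110010001100
shift right by 7 → 000000011001 = 25
(equivalently, floor(3212 / 128))

25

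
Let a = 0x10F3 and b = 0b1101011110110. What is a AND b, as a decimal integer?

0x10F3 = 1000011110011
b = 1101011110110
AND → 1000011110010 = 4338

4338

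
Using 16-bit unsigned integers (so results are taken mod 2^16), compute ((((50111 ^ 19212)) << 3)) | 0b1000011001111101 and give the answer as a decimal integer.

51197

50111 = 1100001110111111
19212 = 0100101100001100
→ ^ → 1000100010110011 = 34995
→ << 3 (mod 2^16) → 0100010110011000 = 17816
0b1000011001111101 = 1000011001111101
→ | → 1100011111111101 = 51197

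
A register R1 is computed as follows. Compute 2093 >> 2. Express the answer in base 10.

2093 = 100000101101
shift right by 2 → 001000001011 = 523
(equivalently, floor(2093 / 4))

523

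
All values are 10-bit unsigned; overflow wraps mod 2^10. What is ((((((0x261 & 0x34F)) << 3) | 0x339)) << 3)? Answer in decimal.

456

0x261 = 1001100001
0x34F = 1101001111
→ & → 1001000001 = 577
→ << 3 (mod 2^10) → 1000001000 = 520
0x339 = 1100111001
→ | → 1100111001 = 825
→ << 3 (mod 2^10) → 0111001000 = 456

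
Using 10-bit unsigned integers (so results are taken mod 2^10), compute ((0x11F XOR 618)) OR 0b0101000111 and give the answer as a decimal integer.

887

0x11F = 0100011111
618 = 1001101010
→ XOR → 1101110101 = 885
0b0101000111 = 0101000111
→ OR → 1101110111 = 887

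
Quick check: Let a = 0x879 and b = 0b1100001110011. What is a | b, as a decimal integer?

6267

0x879 = 0100001111001
b = 1100001110011
 OR → 1100001111011 = 6267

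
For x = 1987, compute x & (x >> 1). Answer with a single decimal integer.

x = 11111000011 = 1987
x>>1 = 01111100001
AND  = 01111000001 = 961
(x & (x >> 1) has a 1 wherever x has two consecutive 1 bits.)

961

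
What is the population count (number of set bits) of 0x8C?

0x8C = 10001100
Count the 1s: 1 + 1 + 1 = 3

3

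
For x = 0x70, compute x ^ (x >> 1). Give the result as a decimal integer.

72

x = 1110000 = 112
x>>1 = 0111000
XOR  = 1001000 = 72
(x ^ (x >> 1) gives the standard binary-reflected Gray code of x.)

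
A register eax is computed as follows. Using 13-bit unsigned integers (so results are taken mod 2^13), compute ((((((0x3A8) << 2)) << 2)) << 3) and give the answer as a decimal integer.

0x3A8 = 0001110101000
→ << 2 (mod 2^13) → 0111010100000 = 3744
→ << 2 (mod 2^13) → 1101010000000 = 6784
→ << 3 (mod 2^13) → 1010000000000 = 5120

5120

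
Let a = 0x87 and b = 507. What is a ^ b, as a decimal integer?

380

0x87 = 010000111
507 = 111111011
XOR → 101111100 = 380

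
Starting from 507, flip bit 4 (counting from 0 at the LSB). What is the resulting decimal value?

491

x = 111111011
bit 4 is currently 1; toggle it via x ^ (1 << 4) = x ^ 16
→ 111101011 = 491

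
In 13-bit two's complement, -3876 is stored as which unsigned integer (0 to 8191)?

4316

3876 in 13 bits: 0111100100100
Invert: 1000011011011
Add 1:  1000011011100 = 4316
(Check: 2^13 - 3876 = 8192 - 3876 = 4316.)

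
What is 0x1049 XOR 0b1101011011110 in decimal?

2711

0x1049 = 1000001001001
b = 1101011011110
XOR → 0101010010111 = 2711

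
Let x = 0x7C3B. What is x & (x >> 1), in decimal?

15385

x = 111110000111011 = 31803
x>>1 = 011111000011101
AND  = 011110000011001 = 15385
(x & (x >> 1) has a 1 wherever x has two consecutive 1 bits.)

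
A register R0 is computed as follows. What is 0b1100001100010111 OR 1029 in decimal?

50967

a = 1100001100010111
1029 = 0000010000000101
 OR → 1100011100010111 = 50967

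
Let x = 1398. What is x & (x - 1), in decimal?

1396

x = 10101110110 = 1398
x - 1 = 10101110101
AND   = 10101110100 = 1396
(x & (x - 1) clears the lowest set bit of x.)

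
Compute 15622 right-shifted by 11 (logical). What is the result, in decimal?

15622 = 11110100000110
shift right by 11 → 00000000000111 = 7
(equivalently, floor(15622 / 2048))

7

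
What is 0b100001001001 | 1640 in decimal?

a = 100001001001
1640 = 011001101000
 OR → 111001101001 = 3689

3689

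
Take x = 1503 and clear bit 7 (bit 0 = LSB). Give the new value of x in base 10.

x = 0010111011111
bit 7 is currently 1; clear it via x & ~(1 << 7) = x & ~128
→ 0010101011111 = 1375

1375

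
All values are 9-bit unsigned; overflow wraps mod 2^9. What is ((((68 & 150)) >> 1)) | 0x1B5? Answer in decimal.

439

68 = 001000100
150 = 010010110
→ & → 000000100 = 4
→ >> 1 → 000000010 = 2
0x1B5 = 110110101
→ | → 110110111 = 439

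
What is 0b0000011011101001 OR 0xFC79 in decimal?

65273

a = 0000011011101001
0xFC79 = 1111110001111001
 OR → 1111111011111001 = 65273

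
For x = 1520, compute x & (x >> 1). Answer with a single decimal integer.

x = 10111110000 = 1520
x>>1 = 01011111000
AND  = 00011110000 = 240
(x & (x >> 1) has a 1 wherever x has two consecutive 1 bits.)

240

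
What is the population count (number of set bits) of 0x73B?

0x73B = 11100111011
Count the 1s: 1 + 1 + 1 + 1 + 1 + 1 + 1 + 1 = 8

8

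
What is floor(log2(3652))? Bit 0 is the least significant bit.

11

3652 = 111001000100
The topmost 1 is at position 11 (since 2^11 = 2048 ≤ 3652 < 4096).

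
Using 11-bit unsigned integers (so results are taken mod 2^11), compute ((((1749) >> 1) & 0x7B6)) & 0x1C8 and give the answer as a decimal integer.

1749 = 11011010101
→ >> 1 → 01101101010 = 874
0x7B6 = 11110110110
→ & → 01100100010 = 802
0x1C8 = 00111001000
→ & → 00100000000 = 256

256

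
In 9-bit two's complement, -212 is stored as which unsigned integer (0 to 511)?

212 in 9 bits: 011010100
Invert: 100101011
Add 1:  100101100 = 300
(Check: 2^9 - 212 = 512 - 212 = 300.)

300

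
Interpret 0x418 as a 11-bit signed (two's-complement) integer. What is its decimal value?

-1000

pattern = 10000011000 (MSB is 1 ⇒ negative)
Invert: 01111100111, add 1 → 01111101000 = 1000, so the value is -1000.
(Equivalently: 1048 - 2^11 = 1048 - 2048 = -1000.)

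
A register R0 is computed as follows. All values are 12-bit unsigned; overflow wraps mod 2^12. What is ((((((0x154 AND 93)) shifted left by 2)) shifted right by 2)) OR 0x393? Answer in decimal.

983

0x154 = 000101010100
93 = 000001011101
→ AND → 000001010100 = 84
→ shifted left by 2 (mod 2^12) → 000101010000 = 336
→ shifted right by 2 → 000001010100 = 84
0x393 = 001110010011
→ OR → 001111010111 = 983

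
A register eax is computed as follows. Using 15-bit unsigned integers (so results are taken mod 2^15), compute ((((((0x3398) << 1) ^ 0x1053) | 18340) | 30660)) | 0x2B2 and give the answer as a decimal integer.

30711

0x3398 = 011001110011000
→ << 1 (mod 2^15) → 110011100110000 = 26416
0x1053 = 001000001010011
→ ^ → 111011101100011 = 30563
18340 = 100011110100100
→ | → 111011111100111 = 30695
30660 = 111011111000100
→ | → 111011111100111 = 30695
0x2B2 = 000001010110010
→ | → 111011111110111 = 30711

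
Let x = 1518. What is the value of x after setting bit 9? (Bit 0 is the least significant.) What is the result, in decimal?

x = 0000010111101110
bit 9 is currently 0; set it via x | (1 << 9) = x | 512
→ 0000011111101110 = 2030

2030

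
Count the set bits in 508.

7

508 = 111111100
Count the 1s: 1 + 1 + 1 + 1 + 1 + 1 + 1 = 7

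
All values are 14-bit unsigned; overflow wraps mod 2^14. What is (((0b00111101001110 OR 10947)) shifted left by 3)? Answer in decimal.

0b00111101001110 = 00111101001110
10947 = 10101011000011
→ OR → 10111111001111 = 12239
→ shifted left by 3 (mod 2^14) → 11111001111000 = 15992

15992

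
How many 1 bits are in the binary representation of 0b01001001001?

4

n = 1001001001
Count the 1s: 1 + 1 + 1 + 1 = 4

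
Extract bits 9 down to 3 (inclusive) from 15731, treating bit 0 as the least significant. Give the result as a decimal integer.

v = 11110101110011
Shift right by 3: 11110101110
Mask low 7 bits: 0101110 = 46

46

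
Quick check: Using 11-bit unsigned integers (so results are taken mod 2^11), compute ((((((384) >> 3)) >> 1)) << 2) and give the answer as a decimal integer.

384 = 00110000000
→ >> 3 → 00000110000 = 48
→ >> 1 → 00000011000 = 24
→ << 2 (mod 2^11) → 00001100000 = 96

96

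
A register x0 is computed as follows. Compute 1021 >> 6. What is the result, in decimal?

1021 = 1111111101
shift right by 6 → 0000001111 = 15
(equivalently, floor(1021 / 64))

15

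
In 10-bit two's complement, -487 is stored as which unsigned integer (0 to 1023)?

537

487 in 10 bits: 0111100111
Invert: 1000011000
Add 1:  1000011001 = 537
(Check: 2^10 - 487 = 1024 - 487 = 537.)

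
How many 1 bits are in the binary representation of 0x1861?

0x1861 = 1100001100001
Count the 1s: 1 + 1 + 1 + 1 + 1 = 5

5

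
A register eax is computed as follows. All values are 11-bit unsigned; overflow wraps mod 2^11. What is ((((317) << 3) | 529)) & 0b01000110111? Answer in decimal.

317 = 00100111101
→ << 3 (mod 2^11) → 00111101000 = 488
529 = 01000010001
→ | → 01111111001 = 1017
0b01000110111 = 01000110111
→ & → 01000110001 = 561

561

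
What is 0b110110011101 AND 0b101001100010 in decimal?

2048

a = 110110011101
b = 101001100010
AND → 100000000000 = 2048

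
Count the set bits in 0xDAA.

7

0xDAA = 110110101010
Count the 1s: 1 + 1 + 1 + 1 + 1 + 1 + 1 = 7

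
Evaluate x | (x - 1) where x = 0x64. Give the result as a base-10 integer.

x = 1100100 = 100
x - 1 = 1100011
OR    = 1100111 = 103
(x | (x - 1) sets all bits below the lowest set bit.)

103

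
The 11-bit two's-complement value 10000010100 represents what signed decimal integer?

-1004

pattern = 10000010100 (MSB is 1 ⇒ negative)
Invert: 01111101011, add 1 → 01111101100 = 1004, so the value is -1004.
(Equivalently: 1044 - 2^11 = 1044 - 2048 = -1004.)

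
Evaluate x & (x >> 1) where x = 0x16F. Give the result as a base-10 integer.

x = 101101111 = 367
x>>1 = 010110111
AND  = 000100111 = 39
(x & (x >> 1) has a 1 wherever x has two consecutive 1 bits.)

39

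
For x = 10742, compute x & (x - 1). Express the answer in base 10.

10740

x = 10100111110110 = 10742
x - 1 = 10100111110101
AND   = 10100111110100 = 10740
(x & (x - 1) clears the lowest set bit of x.)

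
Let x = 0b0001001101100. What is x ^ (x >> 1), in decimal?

858

x = 1001101100 = 620
x>>1 = 0100110110
XOR  = 1101011010 = 858
(x ^ (x >> 1) gives the standard binary-reflected Gray code of x.)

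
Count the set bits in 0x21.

0x21 = 100001
Count the 1s: 1 + 1 = 2

2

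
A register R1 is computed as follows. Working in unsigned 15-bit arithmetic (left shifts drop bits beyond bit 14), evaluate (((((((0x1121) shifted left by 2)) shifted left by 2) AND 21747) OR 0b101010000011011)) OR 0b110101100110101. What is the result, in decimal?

32575

0x1121 = 001000100100001
→ shifted left by 2 (mod 2^15) → 100010010000100 = 17540
→ shifted left by 2 (mod 2^15) → 001001000010000 = 4624
21747 = 101010011110011
→ AND → 001000000010000 = 4112
0b101010000011011 = 101010000011011
→ OR → 101010000011011 = 21531
0b110101100110101 = 110101100110101
→ OR → 111111100111111 = 32575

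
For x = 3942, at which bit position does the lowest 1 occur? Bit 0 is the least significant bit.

1

3942 = 111101100110
Trailing zeros: 1, so the lowest set bit is bit 1 (value 2).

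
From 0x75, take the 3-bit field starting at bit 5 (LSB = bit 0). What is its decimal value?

3

v = 01110101
Shift right by 5: 011
Mask low 3 bits: 011 = 3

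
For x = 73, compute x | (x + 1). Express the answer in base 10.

75

x = 1001001 = 73
x + 1 = 1001010
OR    = 1001011 = 75
(x | (x + 1) sets the lowest cleared bit.)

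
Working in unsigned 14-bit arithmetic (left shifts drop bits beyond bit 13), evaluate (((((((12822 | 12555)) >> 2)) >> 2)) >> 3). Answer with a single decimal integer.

12822 = 11001000010110
12555 = 11000100001011
→ | → 11001100011111 = 13087
→ >> 2 → 00110011000111 = 3271
→ >> 2 → 00001100110001 = 817
→ >> 3 → 00000001100110 = 102

102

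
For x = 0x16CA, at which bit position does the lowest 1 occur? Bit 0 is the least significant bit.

0x16CA = 1011011001010
Trailing zeros: 1, so the lowest set bit is bit 1 (value 2).

1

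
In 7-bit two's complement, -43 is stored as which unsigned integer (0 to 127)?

43 in 7 bits: 0101011
Invert: 1010100
Add 1:  1010101 = 85
(Check: 2^7 - 43 = 128 - 43 = 85.)

85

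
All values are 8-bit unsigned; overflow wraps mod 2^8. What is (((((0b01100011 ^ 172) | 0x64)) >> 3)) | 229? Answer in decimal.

253

0b01100011 = 01100011
172 = 10101100
→ ^ → 11001111 = 207
0x64 = 01100100
→ | → 11101111 = 239
→ >> 3 → 00011101 = 29
229 = 11100101
→ | → 11111101 = 253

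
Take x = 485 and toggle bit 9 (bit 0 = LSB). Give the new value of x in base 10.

997

x = 0111100101
bit 9 is currently 0; toggle it via x ^ (1 << 9) = x ^ 512
→ 1111100101 = 997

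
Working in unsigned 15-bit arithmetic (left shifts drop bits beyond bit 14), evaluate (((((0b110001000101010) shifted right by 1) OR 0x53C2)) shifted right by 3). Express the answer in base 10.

0b110001000101010 = 110001000101010
→ shifted right by 1 → 011000100010101 = 12565
0x53C2 = 101001111000010
→ OR → 111001111010111 = 29655
→ shifted right by 3 → 000111001111010 = 3706

3706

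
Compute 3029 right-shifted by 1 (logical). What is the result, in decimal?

1514

3029 = 101111010101
shift right by 1 → 010111101010 = 1514
(equivalently, floor(3029 / 2))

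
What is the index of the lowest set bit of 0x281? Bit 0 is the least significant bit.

0

0x281 = 1010000001
Trailing zeros: 0, so the lowest set bit is bit 0 (value 1).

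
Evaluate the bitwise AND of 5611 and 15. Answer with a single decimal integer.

11

5611 = 1010111101011
15 = 0000000001111
AND → 0000000001011 = 11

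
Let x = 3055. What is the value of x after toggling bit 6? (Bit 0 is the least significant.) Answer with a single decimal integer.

x = 101111101111
bit 6 is currently 1; toggle it via x ^ (1 << 6) = x ^ 64
→ 101110101111 = 2991

2991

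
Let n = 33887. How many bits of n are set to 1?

33887 = 1000010001011111
Count the 1s: 1 + 1 + 1 + 1 + 1 + 1 + 1 + 1 = 8

8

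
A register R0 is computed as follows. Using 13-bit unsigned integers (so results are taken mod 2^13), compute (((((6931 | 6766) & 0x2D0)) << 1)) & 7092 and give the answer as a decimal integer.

160

6931 = 1101100010011
6766 = 1101001101110
→ | → 1101101111111 = 7039
0x2D0 = 0001011010000
→ & → 0001001010000 = 592
→ << 1 (mod 2^13) → 0010010100000 = 1184
7092 = 1101110110100
→ & → 0000010100000 = 160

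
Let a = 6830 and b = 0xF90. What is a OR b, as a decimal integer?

6830 = 1101010101110
0xF90 = 0111110010000
 OR → 1111110111110 = 8126

8126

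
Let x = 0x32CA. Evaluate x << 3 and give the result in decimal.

0x32CA = 00011001011001010
shift left by 3 → 11001011001010000 = 104016
(equivalently, 13002 × 2^3 = 13002 × 8)

104016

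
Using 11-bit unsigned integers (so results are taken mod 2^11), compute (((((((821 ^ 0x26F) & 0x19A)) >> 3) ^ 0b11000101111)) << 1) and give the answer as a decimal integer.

1048

821 = 01100110101
0x26F = 01001101111
→ ^ → 00101011010 = 346
0x19A = 00110011010
→ & → 00100011010 = 282
→ >> 3 → 00000100011 = 35
0b11000101111 = 11000101111
→ ^ → 11000001100 = 1548
→ << 1 (mod 2^11) → 10000011000 = 1048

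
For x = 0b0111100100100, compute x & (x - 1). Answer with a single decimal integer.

3872

x = 111100100100 = 3876
x - 1 = 111100100011
AND   = 111100100000 = 3872
(x & (x - 1) clears the lowest set bit of x.)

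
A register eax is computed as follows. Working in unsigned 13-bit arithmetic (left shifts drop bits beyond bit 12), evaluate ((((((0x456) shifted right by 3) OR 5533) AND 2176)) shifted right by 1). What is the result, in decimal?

64

0x456 = 0010001010110
→ shifted right by 3 → 0000010001010 = 138
5533 = 1010110011101
→ OR → 1010110011111 = 5535
2176 = 0100010000000
→ AND → 0000010000000 = 128
→ shifted right by 1 → 0000001000000 = 64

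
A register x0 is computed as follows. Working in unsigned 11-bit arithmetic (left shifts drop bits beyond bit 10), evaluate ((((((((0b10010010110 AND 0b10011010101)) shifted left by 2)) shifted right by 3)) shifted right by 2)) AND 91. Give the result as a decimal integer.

0b10010010110 = 10010010110
0b10011010101 = 10011010101
→ AND → 10010010100 = 1172
→ shifted left by 2 (mod 2^11) → 01001010000 = 592
→ shifted right by 3 → 00001001010 = 74
→ shifted right by 2 → 00000010010 = 18
91 = 00001011011
→ AND → 00000010010 = 18

18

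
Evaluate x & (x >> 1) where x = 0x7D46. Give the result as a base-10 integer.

x = 111110101000110 = 32070
x>>1 = 011111010100011
AND  = 011110000000010 = 15362
(x & (x >> 1) has a 1 wherever x has two consecutive 1 bits.)

15362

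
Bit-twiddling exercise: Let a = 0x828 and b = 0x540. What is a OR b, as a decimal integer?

3432

0x828 = 100000101000
0x540 = 010101000000
 OR → 110101101000 = 3432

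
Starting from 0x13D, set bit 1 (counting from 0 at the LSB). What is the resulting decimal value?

319

x = 100111101
bit 1 is currently 0; set it via x | (1 << 1) = x | 2
→ 100111111 = 319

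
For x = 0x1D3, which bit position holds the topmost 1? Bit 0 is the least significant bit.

0x1D3 = 111010011
The topmost 1 is at position 8 (since 2^8 = 256 ≤ 467 < 512).

8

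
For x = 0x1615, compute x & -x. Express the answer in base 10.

x = 1011000010101 = 5653
-x (two's complement) = …0100111101011
AND   = 0000000000001 = 1
(x & -x isolates the lowest set bit of x.)

1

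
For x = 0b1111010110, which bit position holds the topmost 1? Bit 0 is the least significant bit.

9

0b1111010110 = 1111010110
The topmost 1 is at position 9 (since 2^9 = 512 ≤ 982 < 1024).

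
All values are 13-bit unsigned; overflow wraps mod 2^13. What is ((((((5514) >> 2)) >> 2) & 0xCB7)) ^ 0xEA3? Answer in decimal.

3763

5514 = 1010110001010
→ >> 2 → 0010101100010 = 1378
→ >> 2 → 0000101011000 = 344
0xCB7 = 0110010110111
→ & → 0000000010000 = 16
0xEA3 = 0111010100011
→ ^ → 0111010110011 = 3763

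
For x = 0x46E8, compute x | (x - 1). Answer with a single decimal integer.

18159

x = 100011011101000 = 18152
x - 1 = 100011011100111
OR    = 100011011101111 = 18159
(x | (x - 1) sets all bits below the lowest set bit.)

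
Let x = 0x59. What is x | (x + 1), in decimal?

91

x = 1011001 = 89
x + 1 = 1011010
OR    = 1011011 = 91
(x | (x + 1) sets the lowest cleared bit.)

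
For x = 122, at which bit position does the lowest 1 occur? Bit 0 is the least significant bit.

1

122 = 1111010
Trailing zeros: 1, so the lowest set bit is bit 1 (value 2).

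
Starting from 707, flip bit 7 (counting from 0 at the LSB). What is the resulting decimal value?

x = 001011000011
bit 7 is currently 1; toggle it via x ^ (1 << 7) = x ^ 128
→ 001001000011 = 579

579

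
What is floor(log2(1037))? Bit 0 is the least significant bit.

10

1037 = 10000001101
The topmost 1 is at position 10 (since 2^10 = 1024 ≤ 1037 < 2048).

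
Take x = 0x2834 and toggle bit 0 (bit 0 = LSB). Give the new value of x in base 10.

10293

x = 010100000110100
bit 0 is currently 0; toggle it via x ^ (1 << 0) = x ^ 1
→ 010100000110101 = 10293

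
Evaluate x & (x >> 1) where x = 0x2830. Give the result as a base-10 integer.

x = 10100000110000 = 10288
x>>1 = 01010000011000
AND  = 00000000010000 = 16
(x & (x >> 1) has a 1 wherever x has two consecutive 1 bits.)

16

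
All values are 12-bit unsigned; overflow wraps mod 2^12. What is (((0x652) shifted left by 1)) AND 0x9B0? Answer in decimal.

0x652 = 011001010010
→ shifted left by 1 (mod 2^12) → 110010100100 = 3236
0x9B0 = 100110110000
→ AND → 100010100000 = 2208

2208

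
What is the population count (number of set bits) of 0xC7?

0xC7 = 11000111
Count the 1s: 1 + 1 + 1 + 1 + 1 = 5

5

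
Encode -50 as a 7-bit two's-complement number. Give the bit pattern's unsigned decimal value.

78

50 in 7 bits: 0110010
Invert: 1001101
Add 1:  1001110 = 78
(Check: 2^7 - 50 = 128 - 50 = 78.)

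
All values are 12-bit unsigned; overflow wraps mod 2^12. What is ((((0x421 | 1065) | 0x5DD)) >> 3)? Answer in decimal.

0x421 = 010000100001
1065 = 010000101001
→ | → 010000101001 = 1065
0x5DD = 010111011101
→ | → 010111111101 = 1533
→ >> 3 → 000010111111 = 191

191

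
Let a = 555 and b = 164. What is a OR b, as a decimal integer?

555 = 1000101011
164 = 0010100100
 OR → 1010101111 = 687

687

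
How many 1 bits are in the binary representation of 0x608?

3

0x608 = 11000001000
Count the 1s: 1 + 1 + 1 = 3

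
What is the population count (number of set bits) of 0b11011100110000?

7

n = 11011100110000
Count the 1s: 1 + 1 + 1 + 1 + 1 + 1 + 1 = 7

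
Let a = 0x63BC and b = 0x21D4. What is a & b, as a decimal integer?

8596

0x63BC = 110001110111100
0x21D4 = 010000111010100
AND → 010000110010100 = 8596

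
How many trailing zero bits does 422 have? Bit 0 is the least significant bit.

422 = 110100110
Trailing zeros: 1, so the lowest set bit is bit 1 (value 2).

1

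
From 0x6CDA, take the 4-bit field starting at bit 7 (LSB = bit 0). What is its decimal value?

v = 110110011011010
Shift right by 7: 11011001
Mask low 4 bits: 1001 = 9

9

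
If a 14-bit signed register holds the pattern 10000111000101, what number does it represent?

-7739

pattern = 10000111000101 (MSB is 1 ⇒ negative)
Invert: 01111000111010, add 1 → 01111000111011 = 7739, so the value is -7739.
(Equivalently: 8645 - 2^14 = 8645 - 16384 = -7739.)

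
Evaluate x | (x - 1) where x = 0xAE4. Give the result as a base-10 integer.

x = 101011100100 = 2788
x - 1 = 101011100011
OR    = 101011100111 = 2791
(x | (x - 1) sets all bits below the lowest set bit.)

2791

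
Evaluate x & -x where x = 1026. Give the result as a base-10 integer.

2

x = 10000000010 = 1026
-x (two's complement) = …01111111110
AND   = 00000000010 = 2
(x & -x isolates the lowest set bit of x.)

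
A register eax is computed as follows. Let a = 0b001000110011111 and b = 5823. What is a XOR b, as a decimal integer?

a = 1000110011111
5823 = 1011010111111
XOR → 0011100100000 = 1824

1824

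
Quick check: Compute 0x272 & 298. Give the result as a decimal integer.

34

0x272 = 1001110010
298 = 0100101010
AND → 0000100010 = 34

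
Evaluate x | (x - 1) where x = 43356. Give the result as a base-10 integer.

x = 1010100101011100 = 43356
x - 1 = 1010100101011011
OR    = 1010100101011111 = 43359
(x | (x - 1) sets all bits below the lowest set bit.)

43359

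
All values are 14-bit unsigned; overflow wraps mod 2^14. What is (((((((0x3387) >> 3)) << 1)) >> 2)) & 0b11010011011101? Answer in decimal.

0x3387 = 11001110000111
→ >> 3 → 00011001110000 = 1648
→ << 1 (mod 2^14) → 00110011100000 = 3296
→ >> 2 → 00001100111000 = 824
0b11010011011101 = 11010011011101
→ & → 00000000011000 = 24

24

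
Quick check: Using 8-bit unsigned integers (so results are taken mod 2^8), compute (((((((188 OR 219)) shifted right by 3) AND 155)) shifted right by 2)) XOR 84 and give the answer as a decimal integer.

188 = 10111100
219 = 11011011
→ OR → 11111111 = 255
→ shifted right by 3 → 00011111 = 31
155 = 10011011
→ AND → 00011011 = 27
→ shifted right by 2 → 00000110 = 6
84 = 01010100
→ XOR → 01010010 = 82

82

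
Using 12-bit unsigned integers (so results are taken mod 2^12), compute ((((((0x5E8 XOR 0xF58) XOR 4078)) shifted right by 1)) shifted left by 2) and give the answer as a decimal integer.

2748

0x5E8 = 010111101000
0xF58 = 111101011000
→ XOR → 101010110000 = 2736
4078 = 111111101110
→ XOR → 010101011110 = 1374
→ shifted right by 1 → 001010101111 = 687
→ shifted left by 2 (mod 2^12) → 101010111100 = 2748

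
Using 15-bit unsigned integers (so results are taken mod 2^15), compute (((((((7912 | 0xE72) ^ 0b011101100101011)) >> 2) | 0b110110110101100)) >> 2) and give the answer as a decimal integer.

7039

7912 = 001111011101000
0xE72 = 000111001110010
→ | → 001111011111010 = 7930
0b011101100101011 = 011101100101011
→ ^ → 010010111010001 = 9681
→ >> 2 → 000100101110100 = 2420
0b110110110101100 = 110110110101100
→ | → 110110111111100 = 28156
→ >> 2 → 001101101111111 = 7039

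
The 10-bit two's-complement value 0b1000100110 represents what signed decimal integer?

-474

pattern = 1000100110 (MSB is 1 ⇒ negative)
Invert: 0111011001, add 1 → 0111011010 = 474, so the value is -474.
(Equivalently: 550 - 2^10 = 550 - 1024 = -474.)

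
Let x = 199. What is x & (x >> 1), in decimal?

67

x = 11000111 = 199
x>>1 = 01100011
AND  = 01000011 = 67
(x & (x >> 1) has a 1 wherever x has two consecutive 1 bits.)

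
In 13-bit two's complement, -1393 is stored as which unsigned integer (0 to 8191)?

1393 in 13 bits: 0010101110001
Invert: 1101010001110
Add 1:  1101010001111 = 6799
(Check: 2^13 - 1393 = 8192 - 1393 = 6799.)

6799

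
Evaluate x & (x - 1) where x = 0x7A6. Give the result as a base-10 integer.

x = 11110100110 = 1958
x - 1 = 11110100101
AND   = 11110100100 = 1956
(x & (x - 1) clears the lowest set bit of x.)

1956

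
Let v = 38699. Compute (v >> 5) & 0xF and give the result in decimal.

v = 1001011100101011
Shift right by 5: 10010111001
Mask low 4 bits: 1001 = 9

9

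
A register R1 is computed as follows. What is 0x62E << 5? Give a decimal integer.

50624

0x62E = 0000011000101110
shift left by 5 → 1100010111000000 = 50624
(equivalently, 1582 × 2^5 = 1582 × 32)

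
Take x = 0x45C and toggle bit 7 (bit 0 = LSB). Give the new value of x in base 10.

1244

x = 10001011100
bit 7 is currently 0; toggle it via x ^ (1 << 7) = x ^ 128
→ 10011011100 = 1244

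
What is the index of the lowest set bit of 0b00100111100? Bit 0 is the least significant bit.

2

0b00100111100 = 100111100
Trailing zeros: 2, so the lowest set bit is bit 2 (value 4).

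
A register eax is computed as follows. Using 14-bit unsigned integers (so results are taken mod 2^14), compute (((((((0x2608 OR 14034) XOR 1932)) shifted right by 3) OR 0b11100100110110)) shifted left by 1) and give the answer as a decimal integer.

15996

0x2608 = 10011000001000
14034 = 11011011010010
→ OR → 11011011011010 = 14042
1932 = 00011110001100
→ XOR → 11000101010110 = 12630
→ shifted right by 3 → 00011000101010 = 1578
0b11100100110110 = 11100100110110
→ OR → 11111100111110 = 16190
→ shifted left by 1 (mod 2^14) → 11111001111100 = 15996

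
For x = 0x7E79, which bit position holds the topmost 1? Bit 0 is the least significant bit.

14

0x7E79 = 111111001111001
The topmost 1 is at position 14 (since 2^14 = 16384 ≤ 32377 < 32768).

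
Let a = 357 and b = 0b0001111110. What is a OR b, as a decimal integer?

383

357 = 101100101
b = 001111110
 OR → 101111111 = 383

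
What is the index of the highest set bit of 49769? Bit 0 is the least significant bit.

15

49769 = 1100001001101001
The topmost 1 is at position 15 (since 2^15 = 32768 ≤ 49769 < 65536).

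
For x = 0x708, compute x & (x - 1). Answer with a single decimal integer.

1792

x = 11100001000 = 1800
x - 1 = 11100000111
AND   = 11100000000 = 1792
(x & (x - 1) clears the lowest set bit of x.)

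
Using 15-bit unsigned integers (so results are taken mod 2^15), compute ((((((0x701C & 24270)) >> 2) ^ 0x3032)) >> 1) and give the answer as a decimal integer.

4632

0x701C = 111000000011100
24270 = 101111011001110
→ & → 101000000001100 = 20492
→ >> 2 → 001010000000011 = 5123
0x3032 = 011000000110010
→ ^ → 010010000110001 = 9265
→ >> 1 → 001001000011000 = 4632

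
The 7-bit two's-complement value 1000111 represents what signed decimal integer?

pattern = 1000111 (MSB is 1 ⇒ negative)
Invert: 0111000, add 1 → 0111001 = 57, so the value is -57.
(Equivalently: 71 - 2^7 = 71 - 128 = -57.)

-57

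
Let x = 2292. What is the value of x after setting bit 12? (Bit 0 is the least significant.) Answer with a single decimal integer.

x = 000100011110100
bit 12 is currently 0; set it via x | (1 << 12) = x | 4096
→ 001100011110100 = 6388

6388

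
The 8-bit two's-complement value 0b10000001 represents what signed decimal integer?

pattern = 10000001 (MSB is 1 ⇒ negative)
Invert: 01111110, add 1 → 01111111 = 127, so the value is -127.
(Equivalently: 129 - 2^8 = 129 - 256 = -127.)

-127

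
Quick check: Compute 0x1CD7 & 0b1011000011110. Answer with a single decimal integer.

0x1CD7 = 1110011010111
b = 1011000011110
AND → 1010000010110 = 5142

5142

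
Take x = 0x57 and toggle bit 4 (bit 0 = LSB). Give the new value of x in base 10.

71

x = 001010111
bit 4 is currently 1; toggle it via x ^ (1 << 4) = x ^ 16
→ 001000111 = 71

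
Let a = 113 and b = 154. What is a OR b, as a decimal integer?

113 = 01110001
154 = 10011010
 OR → 11111011 = 251

251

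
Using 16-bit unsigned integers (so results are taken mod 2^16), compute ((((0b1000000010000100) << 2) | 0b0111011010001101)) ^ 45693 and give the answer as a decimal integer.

0b1000000010000100 = 1000000010000100
→ << 2 (mod 2^16) → 0000001000010000 = 528
0b0111011010001101 = 0111011010001101
→ | → 0111011010011101 = 30365
45693 = 1011001001111101
→ ^ → 1100010011100000 = 50400

50400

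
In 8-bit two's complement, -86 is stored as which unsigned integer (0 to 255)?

86 in 8 bits: 01010110
Invert: 10101001
Add 1:  10101010 = 170
(Check: 2^8 - 86 = 256 - 86 = 170.)

170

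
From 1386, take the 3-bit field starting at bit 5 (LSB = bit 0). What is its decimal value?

v = 10101101010
Shift right by 5: 101011
Mask low 3 bits: 011 = 3

3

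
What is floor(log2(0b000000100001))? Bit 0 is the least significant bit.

0b000000100001 = 100001
The topmost 1 is at position 5 (since 2^5 = 32 ≤ 33 < 64).

5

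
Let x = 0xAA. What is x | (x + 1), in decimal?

171

x = 10101010 = 170
x + 1 = 10101011
OR    = 10101011 = 171
(x | (x + 1) sets the lowest cleared bit.)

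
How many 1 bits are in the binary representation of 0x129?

0x129 = 100101001
Count the 1s: 1 + 1 + 1 + 1 = 4

4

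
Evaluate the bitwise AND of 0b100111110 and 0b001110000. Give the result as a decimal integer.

a = 100111110
b = 001110000
AND → 000110000 = 48

48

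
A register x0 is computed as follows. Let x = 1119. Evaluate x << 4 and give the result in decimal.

1119 = 000010001011111
shift left by 4 → 100010111110000 = 17904
(equivalently, 1119 × 2^4 = 1119 × 16)

17904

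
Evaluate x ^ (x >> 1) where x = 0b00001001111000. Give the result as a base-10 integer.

836

x = 1001111000 = 632
x>>1 = 0100111100
XOR  = 1101000100 = 836
(x ^ (x >> 1) gives the standard binary-reflected Gray code of x.)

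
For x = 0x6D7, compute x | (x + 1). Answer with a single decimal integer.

x = 11011010111 = 1751
x + 1 = 11011011000
OR    = 11011011111 = 1759
(x | (x + 1) sets the lowest cleared bit.)

1759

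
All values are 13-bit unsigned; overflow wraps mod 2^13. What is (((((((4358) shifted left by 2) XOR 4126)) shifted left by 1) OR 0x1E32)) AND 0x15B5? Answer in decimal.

5172

4358 = 1000100000110
→ shifted left by 2 (mod 2^13) → 0010000011000 = 1048
4126 = 1000000011110
→ XOR → 1010000000110 = 5126
→ shifted left by 1 (mod 2^13) → 0100000001100 = 2060
0x1E32 = 1111000110010
→ OR → 1111000111110 = 7742
0x15B5 = 1010110110101
→ AND → 1010000110100 = 5172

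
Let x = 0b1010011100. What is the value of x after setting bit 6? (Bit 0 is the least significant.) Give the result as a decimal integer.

x = 1010011100
bit 6 is currently 0; set it via x | (1 << 6) = x | 64
→ 1011011100 = 732

732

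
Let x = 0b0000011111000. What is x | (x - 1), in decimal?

x = 11111000 = 248
x - 1 = 11110111
OR    = 11111111 = 255
(x | (x - 1) sets all bits below the lowest set bit.)

255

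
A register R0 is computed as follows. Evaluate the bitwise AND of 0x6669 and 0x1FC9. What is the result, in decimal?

0x6669 = 110011001101001
0x1FC9 = 001111111001001
AND → 000011001001001 = 1609

1609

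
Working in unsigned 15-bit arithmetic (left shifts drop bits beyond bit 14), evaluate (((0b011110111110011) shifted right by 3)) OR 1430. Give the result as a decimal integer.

0b011110111110011 = 011110111110011
→ shifted right by 3 → 000011110111110 = 1982
1430 = 000010110010110
→ OR → 000011110111110 = 1982

1982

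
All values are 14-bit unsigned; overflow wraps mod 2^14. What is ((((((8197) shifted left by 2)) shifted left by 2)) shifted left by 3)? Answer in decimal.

8197 = 10000000000101
→ shifted left by 2 (mod 2^14) → 00000000010100 = 20
→ shifted left by 2 (mod 2^14) → 00000001010000 = 80
→ shifted left by 3 (mod 2^14) → 00001010000000 = 640

640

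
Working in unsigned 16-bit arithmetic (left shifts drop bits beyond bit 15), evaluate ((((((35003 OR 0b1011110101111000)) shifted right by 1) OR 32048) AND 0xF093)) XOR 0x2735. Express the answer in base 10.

35003 = 1000100010111011
0b1011110101111000 = 1011110101111000
→ OR → 1011110111111011 = 48635
→ shifted right by 1 → 0101111011111101 = 24317
32048 = 0111110100110000
→ OR → 0111111111111101 = 32765
0xF093 = 1111000010010011
→ AND → 0111000010010001 = 28817
0x2735 = 0010011100110101
→ XOR → 0101011110100100 = 22436

22436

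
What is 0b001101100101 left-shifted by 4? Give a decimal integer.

13904

x = 00001101100101
shift left by 4 → 11011001010000 = 13904
(equivalently, 869 × 2^4 = 869 × 16)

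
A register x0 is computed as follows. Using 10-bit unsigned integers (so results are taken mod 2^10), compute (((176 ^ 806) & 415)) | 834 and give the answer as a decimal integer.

982

176 = 0010110000
806 = 1100100110
→ ^ → 1110010110 = 918
415 = 0110011111
→ & → 0110010110 = 406
834 = 1101000010
→ | → 1111010110 = 982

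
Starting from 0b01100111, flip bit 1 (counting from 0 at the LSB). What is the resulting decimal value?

x = 01100111
bit 1 is currently 1; toggle it via x ^ (1 << 1) = x ^ 2
→ 01100101 = 101

101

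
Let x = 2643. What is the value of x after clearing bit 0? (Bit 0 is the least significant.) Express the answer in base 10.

x = 0101001010011
bit 0 is currently 1; clear it via x & ~(1 << 0) = x & ~1
→ 0101001010010 = 2642

2642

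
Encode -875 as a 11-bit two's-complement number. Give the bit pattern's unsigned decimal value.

875 in 11 bits: 01101101011
Invert: 10010010100
Add 1:  10010010101 = 1173
(Check: 2^11 - 875 = 2048 - 875 = 1173.)

1173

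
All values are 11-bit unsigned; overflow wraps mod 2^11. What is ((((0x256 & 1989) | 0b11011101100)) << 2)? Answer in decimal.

944

0x256 = 01001010110
1989 = 11111000101
→ & → 01001000100 = 580
0b11011101100 = 11011101100
→ | → 11011101100 = 1772
→ << 2 (mod 2^11) → 01110110000 = 944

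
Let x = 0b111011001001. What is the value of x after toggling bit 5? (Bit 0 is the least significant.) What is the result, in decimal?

x = 111011001001
bit 5 is currently 0; toggle it via x ^ (1 << 5) = x ^ 32
→ 111011101001 = 3817

3817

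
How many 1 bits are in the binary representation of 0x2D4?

5

0x2D4 = 1011010100
Count the 1s: 1 + 1 + 1 + 1 + 1 = 5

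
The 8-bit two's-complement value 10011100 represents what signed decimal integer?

-100

pattern = 10011100 (MSB is 1 ⇒ negative)
Invert: 01100011, add 1 → 01100100 = 100, so the value is -100.
(Equivalently: 156 - 2^8 = 156 - 256 = -100.)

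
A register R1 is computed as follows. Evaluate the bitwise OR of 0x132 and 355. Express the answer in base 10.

0x132 = 100110010
355 = 101100011
 OR → 101110011 = 371

371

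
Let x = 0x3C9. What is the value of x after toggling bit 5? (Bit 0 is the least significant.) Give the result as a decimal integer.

1001

x = 0001111001001
bit 5 is currently 0; toggle it via x ^ (1 << 5) = x ^ 32
→ 0001111101001 = 1001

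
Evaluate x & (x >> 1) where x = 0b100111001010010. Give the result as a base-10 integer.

1536

x = 100111001010010 = 20050
x>>1 = 010011100101001
AND  = 000011000000000 = 1536
(x & (x >> 1) has a 1 wherever x has two consecutive 1 bits.)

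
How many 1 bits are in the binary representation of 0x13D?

6

0x13D = 100111101
Count the 1s: 1 + 1 + 1 + 1 + 1 + 1 = 6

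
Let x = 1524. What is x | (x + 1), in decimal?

x = 10111110100 = 1524
x + 1 = 10111110101
OR    = 10111110101 = 1525
(x | (x + 1) sets the lowest cleared bit.)

1525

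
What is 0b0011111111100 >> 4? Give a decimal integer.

x = 11111111100
shift right by 4 → 00001111111 = 127
(equivalently, floor(2044 / 16))

127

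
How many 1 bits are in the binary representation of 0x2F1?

6

0x2F1 = 1011110001
Count the 1s: 1 + 1 + 1 + 1 + 1 + 1 = 6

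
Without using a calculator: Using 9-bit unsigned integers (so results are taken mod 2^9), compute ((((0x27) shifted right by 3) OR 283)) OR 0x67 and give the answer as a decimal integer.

383

0x27 = 000100111
→ shifted right by 3 → 000000100 = 4
283 = 100011011
→ OR → 100011111 = 287
0x67 = 001100111
→ OR → 101111111 = 383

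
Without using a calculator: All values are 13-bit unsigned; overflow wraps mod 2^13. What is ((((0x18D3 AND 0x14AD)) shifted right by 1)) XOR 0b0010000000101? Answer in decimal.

3141

0x18D3 = 1100011010011
0x14AD = 1010010101101
→ AND → 1000010000001 = 4225
→ shifted right by 1 → 0100001000000 = 2112
0b0010000000101 = 0010000000101
→ XOR → 0110001000101 = 3141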